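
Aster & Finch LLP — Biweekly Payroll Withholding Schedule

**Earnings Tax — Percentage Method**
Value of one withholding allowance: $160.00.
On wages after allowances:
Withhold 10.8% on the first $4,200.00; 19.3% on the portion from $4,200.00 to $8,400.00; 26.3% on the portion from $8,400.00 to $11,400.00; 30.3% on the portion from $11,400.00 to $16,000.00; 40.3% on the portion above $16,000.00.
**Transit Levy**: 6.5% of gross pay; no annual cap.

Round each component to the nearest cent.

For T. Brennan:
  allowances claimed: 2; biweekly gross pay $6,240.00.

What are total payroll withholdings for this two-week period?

Earnings Tax: taxable = $6,240.00 − 2×$160.00 = $5,920.00
  $453.60 + 19.3% × ($5,920.00 − $4,200.00) = $453.60 + 19.3% × $1,720.00 = $785.56
Transit Levy: 6.5% × $6,240.00 = $405.60
Total: $785.56 + $405.60 = $1,191.16

$1,191.16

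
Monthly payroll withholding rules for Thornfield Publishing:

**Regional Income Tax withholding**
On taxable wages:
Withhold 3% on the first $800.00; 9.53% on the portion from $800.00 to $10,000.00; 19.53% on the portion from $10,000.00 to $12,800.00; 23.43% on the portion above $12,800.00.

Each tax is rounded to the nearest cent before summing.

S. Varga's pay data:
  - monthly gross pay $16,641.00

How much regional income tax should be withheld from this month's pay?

$2,347.55

Regional Income Tax: taxable = $16,641.00
  $1,447.60 + 23.43% × ($16,641.00 − $12,800.00) = $1,447.60 + 23.43% × $3,841.00 = $2,347.55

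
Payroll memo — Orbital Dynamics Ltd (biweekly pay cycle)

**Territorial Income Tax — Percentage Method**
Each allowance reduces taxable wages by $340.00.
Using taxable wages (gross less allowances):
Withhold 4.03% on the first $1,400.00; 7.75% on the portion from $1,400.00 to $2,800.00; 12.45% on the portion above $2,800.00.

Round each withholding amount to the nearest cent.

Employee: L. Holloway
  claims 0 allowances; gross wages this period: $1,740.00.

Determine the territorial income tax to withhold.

Territorial Income Tax: taxable = $1,740.00
  $56.42 + 7.75% × ($1,740.00 − $1,400.00) = $56.42 + 7.75% × $340.00 = $82.77

$82.77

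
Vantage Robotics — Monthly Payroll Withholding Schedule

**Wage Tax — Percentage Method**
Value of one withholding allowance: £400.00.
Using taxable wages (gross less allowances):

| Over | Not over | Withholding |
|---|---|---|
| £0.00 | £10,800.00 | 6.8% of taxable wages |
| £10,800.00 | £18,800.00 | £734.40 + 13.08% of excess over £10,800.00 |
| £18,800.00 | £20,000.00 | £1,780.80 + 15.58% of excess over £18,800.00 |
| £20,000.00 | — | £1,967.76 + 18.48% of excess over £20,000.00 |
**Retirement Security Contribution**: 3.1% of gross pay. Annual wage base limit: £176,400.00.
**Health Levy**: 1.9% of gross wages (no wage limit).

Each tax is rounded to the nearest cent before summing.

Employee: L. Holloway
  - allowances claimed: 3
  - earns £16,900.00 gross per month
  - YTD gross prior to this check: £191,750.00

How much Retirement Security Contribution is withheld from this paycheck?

£0.00

Retirement Security Contribution: YTD £191,750.00 ≥ cap £176,400.00 → £0.00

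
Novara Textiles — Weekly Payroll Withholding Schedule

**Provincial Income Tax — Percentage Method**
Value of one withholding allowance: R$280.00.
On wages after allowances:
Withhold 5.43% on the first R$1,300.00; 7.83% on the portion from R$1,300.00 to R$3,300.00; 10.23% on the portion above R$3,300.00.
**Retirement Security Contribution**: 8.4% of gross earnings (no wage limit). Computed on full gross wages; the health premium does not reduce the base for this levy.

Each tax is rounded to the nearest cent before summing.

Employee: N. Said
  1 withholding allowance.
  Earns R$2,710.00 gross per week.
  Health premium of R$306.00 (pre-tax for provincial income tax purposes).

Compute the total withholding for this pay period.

R$362.75

Provincial Income Tax: taxable = R$2,710.00 − R$306.00 − 1×R$280.00 = R$2,124.00
  R$70.59 + 7.83% × (R$2,124.00 − R$1,300.00) = R$70.59 + 7.83% × R$824.00 = R$135.11
Retirement Security Contribution: 8.4% × R$2,710.00 = R$227.64
Total: R$135.11 + R$227.64 = R$362.75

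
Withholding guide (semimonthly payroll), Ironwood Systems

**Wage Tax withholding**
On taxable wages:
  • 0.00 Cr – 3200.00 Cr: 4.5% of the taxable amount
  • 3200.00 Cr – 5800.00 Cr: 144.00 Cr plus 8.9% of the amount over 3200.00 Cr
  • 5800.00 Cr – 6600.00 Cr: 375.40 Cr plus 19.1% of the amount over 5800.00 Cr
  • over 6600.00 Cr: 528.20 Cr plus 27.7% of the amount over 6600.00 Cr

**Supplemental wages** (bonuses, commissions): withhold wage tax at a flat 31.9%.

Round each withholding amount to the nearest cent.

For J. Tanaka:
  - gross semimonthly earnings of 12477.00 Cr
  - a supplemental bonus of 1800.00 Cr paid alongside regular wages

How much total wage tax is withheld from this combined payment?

2730.33 Cr

Wage Tax: taxable = 12477.00 Cr
  528.20 Cr + 27.7% × (12477.00 Cr − 6600.00 Cr) = 528.20 Cr + 27.7% × 5877.00 Cr = 2156.13 Cr
Supplemental (31.9% flat on bonus): 31.9% × 1800.00 Cr = 574.20 Cr
Total wage tax: 2156.13 Cr + 574.20 Cr = 2730.33 Cr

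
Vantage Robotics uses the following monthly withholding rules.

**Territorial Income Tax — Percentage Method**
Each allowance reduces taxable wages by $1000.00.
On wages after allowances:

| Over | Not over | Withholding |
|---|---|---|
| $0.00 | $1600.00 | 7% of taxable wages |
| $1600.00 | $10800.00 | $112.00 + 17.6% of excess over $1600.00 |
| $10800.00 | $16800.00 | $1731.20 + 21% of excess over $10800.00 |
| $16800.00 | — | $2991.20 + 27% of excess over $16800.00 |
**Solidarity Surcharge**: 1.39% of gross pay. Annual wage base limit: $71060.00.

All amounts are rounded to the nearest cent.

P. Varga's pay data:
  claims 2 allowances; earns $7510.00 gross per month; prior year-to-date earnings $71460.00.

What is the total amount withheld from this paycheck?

Territorial Income Tax: taxable = $7510.00 − 2×$1000.00 = $5510.00
  $112.00 + 17.6% × ($5510.00 − $1600.00) = $112.00 + 17.6% × $3910.00 = $800.16
Solidarity Surcharge: YTD $71460.00 ≥ cap $71060.00 → $0.00
Total: $800.16 + $0.00 = $800.16

$800.16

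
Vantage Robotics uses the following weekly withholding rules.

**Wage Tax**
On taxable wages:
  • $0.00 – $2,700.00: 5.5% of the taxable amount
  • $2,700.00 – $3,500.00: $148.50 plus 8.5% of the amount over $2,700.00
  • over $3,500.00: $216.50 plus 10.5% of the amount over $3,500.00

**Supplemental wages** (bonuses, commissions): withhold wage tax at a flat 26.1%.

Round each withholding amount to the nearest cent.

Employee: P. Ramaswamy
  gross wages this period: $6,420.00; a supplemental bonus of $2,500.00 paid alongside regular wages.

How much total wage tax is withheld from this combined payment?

Wage Tax: taxable = $6,420.00
  $216.50 + 10.5% × ($6,420.00 − $3,500.00) = $216.50 + 10.5% × $2,920.00 = $523.10
Supplemental (26.1% flat on bonus): 26.1% × $2,500.00 = $652.50
Total wage tax: $523.10 + $652.50 = $1,175.60

$1,175.60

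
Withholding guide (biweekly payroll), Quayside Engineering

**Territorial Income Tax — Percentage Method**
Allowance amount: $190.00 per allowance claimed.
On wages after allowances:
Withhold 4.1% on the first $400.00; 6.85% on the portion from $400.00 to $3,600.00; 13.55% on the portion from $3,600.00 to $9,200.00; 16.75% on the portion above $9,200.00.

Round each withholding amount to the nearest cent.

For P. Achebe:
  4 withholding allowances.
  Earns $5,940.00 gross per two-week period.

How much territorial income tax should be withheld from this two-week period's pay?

Territorial Income Tax: taxable = $5,940.00 − 4×$190.00 = $5,180.00
  $235.60 + 13.55% × ($5,180.00 − $3,600.00) = $235.60 + 13.55% × $1,580.00 = $449.69

$449.69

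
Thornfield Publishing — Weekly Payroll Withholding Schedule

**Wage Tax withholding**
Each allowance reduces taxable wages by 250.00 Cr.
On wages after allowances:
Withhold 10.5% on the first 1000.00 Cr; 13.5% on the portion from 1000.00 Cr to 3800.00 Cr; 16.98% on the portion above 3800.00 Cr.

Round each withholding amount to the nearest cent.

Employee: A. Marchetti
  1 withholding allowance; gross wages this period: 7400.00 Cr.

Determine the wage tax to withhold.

Wage Tax: taxable = 7400.00 Cr − 1×250.00 Cr = 7150.00 Cr
  483.00 Cr + 16.98% × (7150.00 Cr − 3800.00 Cr) = 483.00 Cr + 16.98% × 3350.00 Cr = 1051.83 Cr

1051.83 Cr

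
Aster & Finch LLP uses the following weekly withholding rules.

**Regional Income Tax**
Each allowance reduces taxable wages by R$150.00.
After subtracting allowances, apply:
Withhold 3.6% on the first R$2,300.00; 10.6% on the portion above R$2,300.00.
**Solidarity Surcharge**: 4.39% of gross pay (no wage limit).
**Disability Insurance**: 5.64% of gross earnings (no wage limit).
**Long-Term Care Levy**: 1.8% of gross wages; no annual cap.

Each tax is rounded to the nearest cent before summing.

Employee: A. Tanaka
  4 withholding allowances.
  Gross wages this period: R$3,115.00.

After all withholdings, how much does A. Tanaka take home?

Regional Income Tax: taxable = R$3,115.00 − 4×R$150.00 = R$2,515.00
  R$82.80 + 10.6% × (R$2,515.00 − R$2,300.00) = R$82.80 + 10.6% × R$215.00 = R$105.59
Solidarity Surcharge: 4.39% × R$3,115.00 = R$136.75
Disability Insurance: 5.64% × R$3,115.00 = R$175.69
Long-Term Care Levy: 1.8% × R$3,115.00 = R$56.07
Total withheld: R$105.59 + R$136.75 + R$175.69 + R$56.07 = R$474.10
Net pay: R$3,115.00 − R$474.10 = R$2,640.90

R$2,640.90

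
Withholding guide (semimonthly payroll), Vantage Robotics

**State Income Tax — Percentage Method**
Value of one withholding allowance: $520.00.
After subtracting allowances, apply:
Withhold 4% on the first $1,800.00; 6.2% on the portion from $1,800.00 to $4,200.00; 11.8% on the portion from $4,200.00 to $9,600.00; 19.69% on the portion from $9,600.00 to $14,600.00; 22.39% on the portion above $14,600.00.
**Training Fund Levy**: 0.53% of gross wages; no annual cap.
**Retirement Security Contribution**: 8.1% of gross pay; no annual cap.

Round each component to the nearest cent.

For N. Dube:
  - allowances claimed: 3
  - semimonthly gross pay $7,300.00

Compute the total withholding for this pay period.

$1,032.51

State Income Tax: taxable = $7,300.00 − 3×$520.00 = $5,740.00
  $220.80 + 11.8% × ($5,740.00 − $4,200.00) = $220.80 + 11.8% × $1,540.00 = $402.52
Training Fund Levy: 0.53% × $7,300.00 = $38.69
Retirement Security Contribution: 8.1% × $7,300.00 = $591.30
Total: $402.52 + $38.69 + $591.30 = $1,032.51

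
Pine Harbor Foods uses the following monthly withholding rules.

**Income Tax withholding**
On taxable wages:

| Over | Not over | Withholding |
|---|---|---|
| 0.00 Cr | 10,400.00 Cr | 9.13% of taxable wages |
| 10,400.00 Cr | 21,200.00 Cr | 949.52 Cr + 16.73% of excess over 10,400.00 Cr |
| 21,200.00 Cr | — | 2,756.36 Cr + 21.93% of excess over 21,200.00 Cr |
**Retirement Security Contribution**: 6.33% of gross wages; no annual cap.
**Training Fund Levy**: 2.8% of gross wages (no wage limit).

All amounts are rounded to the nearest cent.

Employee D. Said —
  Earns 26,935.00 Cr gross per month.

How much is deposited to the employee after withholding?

20,461.78 Cr

Income Tax: taxable = 26,935.00 Cr
  2,756.36 Cr + 21.93% × (26,935.00 Cr − 21,200.00 Cr) = 2,756.36 Cr + 21.93% × 5,735.00 Cr = 4,014.05 Cr
Retirement Security Contribution: 6.33% × 26,935.00 Cr = 1,704.99 Cr
Training Fund Levy: 2.8% × 26,935.00 Cr = 754.18 Cr
Total withheld: 4,014.05 Cr + 1,704.99 Cr + 754.18 Cr = 6,473.22 Cr
Net pay: 26,935.00 Cr − 6,473.22 Cr = 20,461.78 Cr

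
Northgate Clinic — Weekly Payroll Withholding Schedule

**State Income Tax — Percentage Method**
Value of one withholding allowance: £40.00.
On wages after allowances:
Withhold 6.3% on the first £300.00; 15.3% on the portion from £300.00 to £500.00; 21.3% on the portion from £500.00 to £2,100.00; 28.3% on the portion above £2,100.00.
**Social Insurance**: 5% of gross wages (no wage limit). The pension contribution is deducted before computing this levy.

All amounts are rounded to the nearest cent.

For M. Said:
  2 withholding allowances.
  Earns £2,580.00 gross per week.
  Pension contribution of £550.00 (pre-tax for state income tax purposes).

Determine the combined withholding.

State Income Tax: taxable = £2,580.00 − £550.00 − 2×£40.00 = £1,950.00
  £49.50 + 21.3% × (£1,950.00 − £500.00) = £49.50 + 21.3% × £1,450.00 = £358.35
Social Insurance: 5% × £2,030.00 = £101.50
Total: £358.35 + £101.50 = £459.85

£459.85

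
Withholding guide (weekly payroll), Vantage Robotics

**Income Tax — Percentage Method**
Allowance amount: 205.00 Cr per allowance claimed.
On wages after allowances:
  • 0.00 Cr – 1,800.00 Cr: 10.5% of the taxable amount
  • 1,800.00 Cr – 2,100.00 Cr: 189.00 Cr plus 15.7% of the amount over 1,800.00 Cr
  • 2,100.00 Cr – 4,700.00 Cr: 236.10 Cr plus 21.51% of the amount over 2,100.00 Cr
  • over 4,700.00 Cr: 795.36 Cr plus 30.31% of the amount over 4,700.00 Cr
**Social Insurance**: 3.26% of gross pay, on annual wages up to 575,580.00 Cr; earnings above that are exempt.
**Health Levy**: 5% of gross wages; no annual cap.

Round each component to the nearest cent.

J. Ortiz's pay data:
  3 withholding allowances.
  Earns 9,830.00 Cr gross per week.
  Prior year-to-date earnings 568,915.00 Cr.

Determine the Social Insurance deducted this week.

Social Insurance: cap 575,580.00 Cr − YTD 568,915.00 Cr = 6,665.00 Cr subject; 3.26% × 6,665.00 Cr = 217.28 Cr

217.28 Cr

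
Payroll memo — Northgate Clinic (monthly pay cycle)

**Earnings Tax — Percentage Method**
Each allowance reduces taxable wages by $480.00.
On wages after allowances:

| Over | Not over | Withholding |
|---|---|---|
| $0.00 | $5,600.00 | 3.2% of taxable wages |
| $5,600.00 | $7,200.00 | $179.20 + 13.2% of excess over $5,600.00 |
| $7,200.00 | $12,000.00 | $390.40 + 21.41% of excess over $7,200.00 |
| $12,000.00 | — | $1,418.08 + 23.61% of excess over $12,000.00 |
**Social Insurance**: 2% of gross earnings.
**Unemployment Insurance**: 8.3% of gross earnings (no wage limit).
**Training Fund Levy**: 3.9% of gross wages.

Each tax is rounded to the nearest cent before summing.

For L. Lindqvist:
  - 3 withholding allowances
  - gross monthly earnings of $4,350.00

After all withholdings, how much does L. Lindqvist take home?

Earnings Tax: taxable = $4,350.00 − 3×$480.00 = $2,910.00
  3.2% × $2,910.00 = $93.12
Social Insurance: 2% × $4,350.00 = $87.00
Unemployment Insurance: 8.3% × $4,350.00 = $361.05
Training Fund Levy: 3.9% × $4,350.00 = $169.65
Total withheld: $93.12 + $87.00 + $361.05 + $169.65 = $710.82
Net pay: $4,350.00 − $710.82 = $3,639.18

$3,639.18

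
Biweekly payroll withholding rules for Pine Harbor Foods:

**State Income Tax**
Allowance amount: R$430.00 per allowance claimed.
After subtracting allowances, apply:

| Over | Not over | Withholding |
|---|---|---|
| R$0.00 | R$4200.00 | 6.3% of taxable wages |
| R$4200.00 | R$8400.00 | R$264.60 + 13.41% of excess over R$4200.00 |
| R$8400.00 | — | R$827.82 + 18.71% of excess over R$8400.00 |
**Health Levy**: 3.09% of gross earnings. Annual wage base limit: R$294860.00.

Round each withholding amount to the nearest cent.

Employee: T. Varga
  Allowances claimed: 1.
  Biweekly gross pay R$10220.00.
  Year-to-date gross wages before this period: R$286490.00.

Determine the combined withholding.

R$1346.52

State Income Tax: taxable = R$10220.00 − 1×R$430.00 = R$9790.00
  R$827.82 + 18.71% × (R$9790.00 − R$8400.00) = R$827.82 + 18.71% × R$1390.00 = R$1087.89
Health Levy: cap R$294860.00 − YTD R$286490.00 = R$8370.00 subject; 3.09% × R$8370.00 = R$258.63
Total: R$1087.89 + R$258.63 = R$1346.52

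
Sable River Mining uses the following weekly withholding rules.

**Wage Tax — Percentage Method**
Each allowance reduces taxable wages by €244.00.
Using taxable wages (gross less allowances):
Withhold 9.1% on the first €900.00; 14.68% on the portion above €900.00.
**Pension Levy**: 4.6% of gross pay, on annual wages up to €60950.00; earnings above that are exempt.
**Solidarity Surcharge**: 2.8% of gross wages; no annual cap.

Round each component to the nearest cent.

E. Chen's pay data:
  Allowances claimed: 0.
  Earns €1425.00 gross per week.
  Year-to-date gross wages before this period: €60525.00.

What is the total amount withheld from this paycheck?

€218.42

Wage Tax: taxable = €1425.00
  €81.90 + 14.68% × (€1425.00 − €900.00) = €81.90 + 14.68% × €525.00 = €158.97
Pension Levy: cap €60950.00 − YTD €60525.00 = €425.00 subject; 4.6% × €425.00 = €19.55
Solidarity Surcharge: 2.8% × €1425.00 = €39.90
Total: €158.97 + €19.55 + €39.90 = €218.42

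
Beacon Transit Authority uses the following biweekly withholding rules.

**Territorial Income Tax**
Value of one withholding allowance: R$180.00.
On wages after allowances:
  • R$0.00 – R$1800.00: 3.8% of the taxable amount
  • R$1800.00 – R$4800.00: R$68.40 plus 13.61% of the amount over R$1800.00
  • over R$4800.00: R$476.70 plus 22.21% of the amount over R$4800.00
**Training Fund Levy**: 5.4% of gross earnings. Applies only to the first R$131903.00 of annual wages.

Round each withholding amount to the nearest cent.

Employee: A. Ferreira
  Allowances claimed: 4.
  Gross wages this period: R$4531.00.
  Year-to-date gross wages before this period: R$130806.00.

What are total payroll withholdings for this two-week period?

R$401.34

Territorial Income Tax: taxable = R$4531.00 − 4×R$180.00 = R$3811.00
  R$68.40 + 13.61% × (R$3811.00 − R$1800.00) = R$68.40 + 13.61% × R$2011.00 = R$342.10
Training Fund Levy: cap R$131903.00 − YTD R$130806.00 = R$1097.00 subject; 5.4% × R$1097.00 = R$59.24
Total: R$342.10 + R$59.24 = R$401.34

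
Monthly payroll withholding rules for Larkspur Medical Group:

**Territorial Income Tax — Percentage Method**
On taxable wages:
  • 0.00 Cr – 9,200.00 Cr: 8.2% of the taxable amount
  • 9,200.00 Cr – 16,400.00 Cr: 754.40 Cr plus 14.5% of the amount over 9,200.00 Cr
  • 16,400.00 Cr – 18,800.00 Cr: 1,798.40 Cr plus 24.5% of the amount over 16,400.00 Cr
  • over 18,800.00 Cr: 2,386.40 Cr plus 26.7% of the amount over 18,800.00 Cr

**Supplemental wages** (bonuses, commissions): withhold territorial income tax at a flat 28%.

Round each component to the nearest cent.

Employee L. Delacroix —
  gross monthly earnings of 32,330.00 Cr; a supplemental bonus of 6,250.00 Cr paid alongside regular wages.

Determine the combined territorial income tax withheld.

Territorial Income Tax: taxable = 32,330.00 Cr
  2,386.40 Cr + 26.7% × (32,330.00 Cr − 18,800.00 Cr) = 2,386.40 Cr + 26.7% × 13,530.00 Cr = 5,998.91 Cr
Supplemental (28% flat on bonus): 28% × 6,250.00 Cr = 1,750.00 Cr
Total territorial income tax: 5,998.91 Cr + 1,750.00 Cr = 7,748.91 Cr

7,748.91 Cr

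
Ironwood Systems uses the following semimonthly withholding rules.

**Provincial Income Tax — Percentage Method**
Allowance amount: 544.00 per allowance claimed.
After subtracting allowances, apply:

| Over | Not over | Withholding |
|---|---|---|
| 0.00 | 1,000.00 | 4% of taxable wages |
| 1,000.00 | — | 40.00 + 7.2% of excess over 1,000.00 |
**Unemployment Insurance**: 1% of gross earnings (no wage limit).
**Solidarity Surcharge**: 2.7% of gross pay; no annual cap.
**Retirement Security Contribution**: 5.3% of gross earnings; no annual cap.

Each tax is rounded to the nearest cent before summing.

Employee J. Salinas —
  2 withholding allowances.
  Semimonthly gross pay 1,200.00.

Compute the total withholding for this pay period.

Provincial Income Tax: taxable = 1,200.00 − 2×544.00 = 112.00
  4% × 112.00 = 4.48
Unemployment Insurance: 1% × 1,200.00 = 12.00
Solidarity Surcharge: 2.7% × 1,200.00 = 32.40
Retirement Security Contribution: 5.3% × 1,200.00 = 63.60
Total: 4.48 + 12.00 + 32.40 + 63.60 = 112.48

112.48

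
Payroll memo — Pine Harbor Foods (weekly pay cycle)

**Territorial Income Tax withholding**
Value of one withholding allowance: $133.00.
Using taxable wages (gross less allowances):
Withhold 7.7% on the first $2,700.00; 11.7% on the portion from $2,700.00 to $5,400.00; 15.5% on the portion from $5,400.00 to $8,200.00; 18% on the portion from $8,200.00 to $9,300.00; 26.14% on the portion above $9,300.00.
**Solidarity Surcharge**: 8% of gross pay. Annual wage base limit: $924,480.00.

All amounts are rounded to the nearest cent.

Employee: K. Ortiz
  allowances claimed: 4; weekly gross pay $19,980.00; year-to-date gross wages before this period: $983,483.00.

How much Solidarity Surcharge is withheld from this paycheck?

$0.00

Solidarity Surcharge: YTD $983,483.00 ≥ cap $924,480.00 → $0.00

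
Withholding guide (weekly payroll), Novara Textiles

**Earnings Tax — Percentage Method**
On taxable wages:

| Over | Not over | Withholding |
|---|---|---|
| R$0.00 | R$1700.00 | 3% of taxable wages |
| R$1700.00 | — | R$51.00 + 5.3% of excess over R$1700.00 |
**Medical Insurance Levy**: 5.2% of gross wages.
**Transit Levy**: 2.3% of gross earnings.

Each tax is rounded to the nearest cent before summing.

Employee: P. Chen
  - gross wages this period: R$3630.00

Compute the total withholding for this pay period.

Earnings Tax: taxable = R$3630.00
  R$51.00 + 5.3% × (R$3630.00 − R$1700.00) = R$51.00 + 5.3% × R$1930.00 = R$153.29
Medical Insurance Levy: 5.2% × R$3630.00 = R$188.76
Transit Levy: 2.3% × R$3630.00 = R$83.49
Total: R$153.29 + R$188.76 + R$83.49 = R$425.54

R$425.54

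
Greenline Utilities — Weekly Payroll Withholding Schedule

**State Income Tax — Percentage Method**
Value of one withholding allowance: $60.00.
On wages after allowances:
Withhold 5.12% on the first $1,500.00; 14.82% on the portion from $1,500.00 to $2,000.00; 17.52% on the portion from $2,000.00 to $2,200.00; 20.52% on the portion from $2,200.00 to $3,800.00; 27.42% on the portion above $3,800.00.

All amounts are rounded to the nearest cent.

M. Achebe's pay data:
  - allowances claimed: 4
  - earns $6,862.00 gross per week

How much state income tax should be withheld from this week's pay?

$1,288.05

State Income Tax: taxable = $6,862.00 − 4×$60.00 = $6,622.00
  $514.26 + 27.42% × ($6,622.00 − $3,800.00) = $514.26 + 27.42% × $2,822.00 = $1,288.05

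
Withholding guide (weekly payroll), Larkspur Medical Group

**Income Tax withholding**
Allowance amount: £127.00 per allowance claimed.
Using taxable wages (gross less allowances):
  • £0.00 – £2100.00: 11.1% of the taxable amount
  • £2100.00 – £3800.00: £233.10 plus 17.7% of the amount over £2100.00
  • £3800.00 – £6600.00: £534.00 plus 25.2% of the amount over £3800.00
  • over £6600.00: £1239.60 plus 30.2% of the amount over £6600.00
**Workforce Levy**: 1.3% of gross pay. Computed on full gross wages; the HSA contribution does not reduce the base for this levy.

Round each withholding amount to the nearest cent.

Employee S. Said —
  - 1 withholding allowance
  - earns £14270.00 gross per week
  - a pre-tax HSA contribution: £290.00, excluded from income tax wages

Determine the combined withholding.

Income Tax: taxable = £14270.00 − £290.00 − 1×£127.00 = £13853.00
  £1239.60 + 30.2% × (£13853.00 − £6600.00) = £1239.60 + 30.2% × £7253.00 = £3430.01
Workforce Levy: 1.3% × £14270.00 = £185.51
Total: £3430.01 + £185.51 = £3615.52

£3615.52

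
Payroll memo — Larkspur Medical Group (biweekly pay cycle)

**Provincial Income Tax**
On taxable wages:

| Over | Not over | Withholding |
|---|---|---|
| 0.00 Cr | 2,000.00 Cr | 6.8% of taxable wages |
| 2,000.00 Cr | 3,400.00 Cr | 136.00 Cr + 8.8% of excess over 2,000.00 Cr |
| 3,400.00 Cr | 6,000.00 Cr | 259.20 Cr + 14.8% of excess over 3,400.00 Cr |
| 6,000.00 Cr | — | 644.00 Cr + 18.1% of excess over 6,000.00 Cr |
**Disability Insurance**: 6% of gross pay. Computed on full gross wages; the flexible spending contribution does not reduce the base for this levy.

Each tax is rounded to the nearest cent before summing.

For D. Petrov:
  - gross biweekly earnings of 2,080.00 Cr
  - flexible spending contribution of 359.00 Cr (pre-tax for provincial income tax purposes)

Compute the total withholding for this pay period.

241.83 Cr

Provincial Income Tax: taxable = 2,080.00 Cr − 359.00 Cr = 1,721.00 Cr
  6.8% × 1,721.00 Cr = 117.03 Cr
Disability Insurance: 6% × 2,080.00 Cr = 124.80 Cr
Total: 117.03 Cr + 124.80 Cr = 241.83 Cr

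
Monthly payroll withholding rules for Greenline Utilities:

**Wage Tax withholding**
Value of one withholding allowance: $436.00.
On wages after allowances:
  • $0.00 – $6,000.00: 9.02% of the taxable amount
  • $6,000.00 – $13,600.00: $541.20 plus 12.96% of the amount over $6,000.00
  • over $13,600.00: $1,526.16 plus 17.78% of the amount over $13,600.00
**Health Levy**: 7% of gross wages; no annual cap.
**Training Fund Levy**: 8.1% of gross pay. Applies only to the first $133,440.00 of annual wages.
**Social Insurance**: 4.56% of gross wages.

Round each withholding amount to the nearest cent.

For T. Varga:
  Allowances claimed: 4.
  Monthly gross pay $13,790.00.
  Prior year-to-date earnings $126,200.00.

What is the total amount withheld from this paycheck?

Wage Tax: taxable = $13,790.00 − 4×$436.00 = $12,046.00
  $541.20 + 12.96% × ($12,046.00 − $6,000.00) = $541.20 + 12.96% × $6,046.00 = $1,324.76
Health Levy: 7% × $13,790.00 = $965.30
Training Fund Levy: cap $133,440.00 − YTD $126,200.00 = $7,240.00 subject; 8.1% × $7,240.00 = $586.44
Social Insurance: 4.56% × $13,790.00 = $628.82
Total: $1,324.76 + $965.30 + $586.44 + $628.82 = $3,505.32

$3,505.32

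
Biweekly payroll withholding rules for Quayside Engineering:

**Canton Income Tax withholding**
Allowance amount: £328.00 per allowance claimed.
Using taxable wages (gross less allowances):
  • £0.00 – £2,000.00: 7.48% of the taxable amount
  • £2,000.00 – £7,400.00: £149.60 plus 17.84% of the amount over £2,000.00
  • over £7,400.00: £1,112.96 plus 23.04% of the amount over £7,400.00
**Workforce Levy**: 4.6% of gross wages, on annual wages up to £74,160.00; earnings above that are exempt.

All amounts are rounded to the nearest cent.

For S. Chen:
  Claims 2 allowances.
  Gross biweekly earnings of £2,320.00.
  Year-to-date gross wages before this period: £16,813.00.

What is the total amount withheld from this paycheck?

Canton Income Tax: taxable = £2,320.00 − 2×£328.00 = £1,664.00
  7.48% × £1,664.00 = £124.47
Workforce Levy: 4.6% × £2,320.00 = £106.72
Total: £124.47 + £106.72 = £231.19

£231.19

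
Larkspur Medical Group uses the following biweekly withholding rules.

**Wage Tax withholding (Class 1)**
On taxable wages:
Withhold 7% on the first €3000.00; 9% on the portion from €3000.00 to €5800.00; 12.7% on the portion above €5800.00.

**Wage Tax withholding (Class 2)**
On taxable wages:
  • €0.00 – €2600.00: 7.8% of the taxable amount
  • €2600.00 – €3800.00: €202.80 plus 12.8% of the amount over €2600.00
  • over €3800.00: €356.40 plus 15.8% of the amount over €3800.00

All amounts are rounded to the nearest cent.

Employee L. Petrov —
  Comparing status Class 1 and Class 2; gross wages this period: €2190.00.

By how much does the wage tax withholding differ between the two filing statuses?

€17.52

Wage Tax (Class 1): taxable = €2190.00
  7% × €2190.00 = €153.30
Wage Tax (Class 2): taxable = €2190.00
  7.8% × €2190.00 = €170.82
Difference: |€153.30 − €170.82| = €17.52 (higher under Class 2)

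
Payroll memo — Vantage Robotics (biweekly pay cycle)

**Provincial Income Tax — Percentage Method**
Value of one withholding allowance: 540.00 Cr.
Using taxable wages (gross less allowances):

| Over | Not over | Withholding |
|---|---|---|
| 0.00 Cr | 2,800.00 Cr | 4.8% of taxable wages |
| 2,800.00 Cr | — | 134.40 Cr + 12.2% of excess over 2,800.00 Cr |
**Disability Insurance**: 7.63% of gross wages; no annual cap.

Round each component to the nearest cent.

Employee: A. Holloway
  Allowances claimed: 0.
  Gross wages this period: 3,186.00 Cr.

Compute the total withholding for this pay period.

Provincial Income Tax: taxable = 3,186.00 Cr
  134.40 Cr + 12.2% × (3,186.00 Cr − 2,800.00 Cr) = 134.40 Cr + 12.2% × 386.00 Cr = 181.49 Cr
Disability Insurance: 7.63% × 3,186.00 Cr = 243.09 Cr
Total: 181.49 Cr + 243.09 Cr = 424.58 Cr

424.58 Cr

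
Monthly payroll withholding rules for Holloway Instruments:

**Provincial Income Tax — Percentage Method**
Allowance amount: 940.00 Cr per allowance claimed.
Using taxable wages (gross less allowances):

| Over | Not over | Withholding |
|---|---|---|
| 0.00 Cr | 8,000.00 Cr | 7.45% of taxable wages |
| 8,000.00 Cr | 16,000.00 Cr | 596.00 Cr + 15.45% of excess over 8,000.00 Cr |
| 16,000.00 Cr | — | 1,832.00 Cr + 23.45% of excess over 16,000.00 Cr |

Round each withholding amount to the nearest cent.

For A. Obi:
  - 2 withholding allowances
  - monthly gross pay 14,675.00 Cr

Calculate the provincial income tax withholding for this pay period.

1,336.83 Cr

Provincial Income Tax: taxable = 14,675.00 Cr − 2×940.00 Cr = 12,795.00 Cr
  596.00 Cr + 15.45% × (12,795.00 Cr − 8,000.00 Cr) = 596.00 Cr + 15.45% × 4,795.00 Cr = 1,336.83 Cr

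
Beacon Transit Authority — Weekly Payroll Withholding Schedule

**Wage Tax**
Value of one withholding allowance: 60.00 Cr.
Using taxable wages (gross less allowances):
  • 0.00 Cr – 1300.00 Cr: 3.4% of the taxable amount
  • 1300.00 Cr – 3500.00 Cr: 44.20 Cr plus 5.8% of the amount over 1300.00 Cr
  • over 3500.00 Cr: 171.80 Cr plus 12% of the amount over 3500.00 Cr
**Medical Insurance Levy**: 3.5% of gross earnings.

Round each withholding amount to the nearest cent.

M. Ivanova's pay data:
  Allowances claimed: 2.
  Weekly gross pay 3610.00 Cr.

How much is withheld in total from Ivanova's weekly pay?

Wage Tax: taxable = 3610.00 Cr − 2×60.00 Cr = 3490.00 Cr
  44.20 Cr + 5.8% × (3490.00 Cr − 1300.00 Cr) = 44.20 Cr + 5.8% × 2190.00 Cr = 171.22 Cr
Medical Insurance Levy: 3.5% × 3610.00 Cr = 126.35 Cr
Total: 171.22 Cr + 126.35 Cr = 297.57 Cr

297.57 Cr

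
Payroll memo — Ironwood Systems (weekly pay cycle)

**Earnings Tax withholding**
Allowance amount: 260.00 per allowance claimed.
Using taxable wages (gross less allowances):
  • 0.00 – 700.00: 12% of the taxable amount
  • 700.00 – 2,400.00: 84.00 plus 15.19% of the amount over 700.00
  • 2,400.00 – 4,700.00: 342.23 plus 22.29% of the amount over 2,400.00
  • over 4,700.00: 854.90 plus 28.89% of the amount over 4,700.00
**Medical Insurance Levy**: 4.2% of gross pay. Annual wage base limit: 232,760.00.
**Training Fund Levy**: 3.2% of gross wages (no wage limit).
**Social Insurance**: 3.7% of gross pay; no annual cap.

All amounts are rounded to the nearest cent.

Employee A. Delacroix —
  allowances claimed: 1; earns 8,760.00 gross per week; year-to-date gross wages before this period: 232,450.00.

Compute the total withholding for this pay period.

Earnings Tax: taxable = 8,760.00 − 1×260.00 = 8,500.00
  854.90 + 28.89% × (8,500.00 − 4,700.00) = 854.90 + 28.89% × 3,800.00 = 1,952.72
Medical Insurance Levy: cap 232,760.00 − YTD 232,450.00 = 310.00 subject; 4.2% × 310.00 = 13.02
Training Fund Levy: 3.2% × 8,760.00 = 280.32
Social Insurance: 3.7% × 8,760.00 = 324.12
Total: 1,952.72 + 13.02 + 280.32 + 324.12 = 2,570.18

2,570.18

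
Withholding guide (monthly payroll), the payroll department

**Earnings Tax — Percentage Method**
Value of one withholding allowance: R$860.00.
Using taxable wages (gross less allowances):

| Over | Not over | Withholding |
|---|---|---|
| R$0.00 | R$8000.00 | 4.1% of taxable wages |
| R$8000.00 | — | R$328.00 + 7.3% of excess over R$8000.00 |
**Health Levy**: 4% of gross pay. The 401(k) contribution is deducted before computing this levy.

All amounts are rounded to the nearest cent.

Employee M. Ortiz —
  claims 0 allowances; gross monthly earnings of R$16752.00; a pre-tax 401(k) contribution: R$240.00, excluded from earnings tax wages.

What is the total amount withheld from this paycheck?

Earnings Tax: taxable = R$16752.00 − R$240.00 = R$16512.00
  R$328.00 + 7.3% × (R$16512.00 − R$8000.00) = R$328.00 + 7.3% × R$8512.00 = R$949.38
Health Levy: 4% × R$16512.00 = R$660.48
Total: R$949.38 + R$660.48 = R$1609.86

R$1609.86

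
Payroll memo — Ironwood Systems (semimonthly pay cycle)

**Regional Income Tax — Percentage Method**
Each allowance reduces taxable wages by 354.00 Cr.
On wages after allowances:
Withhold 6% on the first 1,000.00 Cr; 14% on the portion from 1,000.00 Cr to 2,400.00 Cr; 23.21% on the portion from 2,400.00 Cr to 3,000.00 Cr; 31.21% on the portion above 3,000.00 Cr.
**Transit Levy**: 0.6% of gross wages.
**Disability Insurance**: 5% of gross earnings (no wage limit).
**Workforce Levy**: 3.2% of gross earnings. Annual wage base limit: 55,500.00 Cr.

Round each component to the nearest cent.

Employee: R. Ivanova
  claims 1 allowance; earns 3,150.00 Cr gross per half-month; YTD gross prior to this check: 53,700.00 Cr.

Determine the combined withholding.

Regional Income Tax: taxable = 3,150.00 Cr − 1×354.00 Cr = 2,796.00 Cr
  256.00 Cr + 23.21% × (2,796.00 Cr − 2,400.00 Cr) = 256.00 Cr + 23.21% × 396.00 Cr = 347.91 Cr
Transit Levy: 0.6% × 3,150.00 Cr = 18.90 Cr
Disability Insurance: 5% × 3,150.00 Cr = 157.50 Cr
Workforce Levy: cap 55,500.00 Cr − YTD 53,700.00 Cr = 1,800.00 Cr subject; 3.2% × 1,800.00 Cr = 57.60 Cr
Total: 347.91 Cr + 18.90 Cr + 157.50 Cr + 57.60 Cr = 581.91 Cr

581.91 Cr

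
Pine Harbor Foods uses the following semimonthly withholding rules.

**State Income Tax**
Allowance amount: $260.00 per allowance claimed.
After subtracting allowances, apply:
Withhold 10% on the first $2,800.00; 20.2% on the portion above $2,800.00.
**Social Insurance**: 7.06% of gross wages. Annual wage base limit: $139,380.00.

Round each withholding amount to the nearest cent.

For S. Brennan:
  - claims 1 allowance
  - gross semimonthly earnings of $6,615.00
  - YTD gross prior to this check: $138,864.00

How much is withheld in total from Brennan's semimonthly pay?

$1,034.54

State Income Tax: taxable = $6,615.00 − 1×$260.00 = $6,355.00
  $280.00 + 20.2% × ($6,355.00 − $2,800.00) = $280.00 + 20.2% × $3,555.00 = $998.11
Social Insurance: cap $139,380.00 − YTD $138,864.00 = $516.00 subject; 7.06% × $516.00 = $36.43
Total: $998.11 + $36.43 = $1,034.54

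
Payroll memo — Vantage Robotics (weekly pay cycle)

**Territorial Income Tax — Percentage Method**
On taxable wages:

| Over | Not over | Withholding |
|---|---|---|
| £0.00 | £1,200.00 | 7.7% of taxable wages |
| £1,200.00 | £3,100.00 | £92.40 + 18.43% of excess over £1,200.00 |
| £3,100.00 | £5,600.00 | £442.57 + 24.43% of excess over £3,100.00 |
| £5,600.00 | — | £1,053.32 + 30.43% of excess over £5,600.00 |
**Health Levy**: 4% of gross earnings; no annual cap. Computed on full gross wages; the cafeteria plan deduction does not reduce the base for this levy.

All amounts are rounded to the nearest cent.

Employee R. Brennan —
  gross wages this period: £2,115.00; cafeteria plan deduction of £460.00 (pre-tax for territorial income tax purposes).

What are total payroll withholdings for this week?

Territorial Income Tax: taxable = £2,115.00 − £460.00 = £1,655.00
  £92.40 + 18.43% × (£1,655.00 − £1,200.00) = £92.40 + 18.43% × £455.00 = £176.26
Health Levy: 4% × £2,115.00 = £84.60
Total: £176.26 + £84.60 = £260.86

£260.86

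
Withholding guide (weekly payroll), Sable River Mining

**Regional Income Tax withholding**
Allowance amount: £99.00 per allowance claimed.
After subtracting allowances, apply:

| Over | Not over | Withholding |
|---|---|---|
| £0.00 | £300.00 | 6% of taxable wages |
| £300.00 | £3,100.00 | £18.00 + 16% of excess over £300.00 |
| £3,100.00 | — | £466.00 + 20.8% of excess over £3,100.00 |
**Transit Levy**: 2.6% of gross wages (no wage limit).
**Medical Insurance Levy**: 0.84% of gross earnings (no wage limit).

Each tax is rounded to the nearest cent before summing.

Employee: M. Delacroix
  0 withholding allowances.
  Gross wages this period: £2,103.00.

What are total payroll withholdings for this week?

£378.83

Regional Income Tax: taxable = £2,103.00
  £18.00 + 16% × (£2,103.00 − £300.00) = £18.00 + 16% × £1,803.00 = £306.48
Transit Levy: 2.6% × £2,103.00 = £54.68
Medical Insurance Levy: 0.84% × £2,103.00 = £17.67
Total: £306.48 + £54.68 + £17.67 = £378.83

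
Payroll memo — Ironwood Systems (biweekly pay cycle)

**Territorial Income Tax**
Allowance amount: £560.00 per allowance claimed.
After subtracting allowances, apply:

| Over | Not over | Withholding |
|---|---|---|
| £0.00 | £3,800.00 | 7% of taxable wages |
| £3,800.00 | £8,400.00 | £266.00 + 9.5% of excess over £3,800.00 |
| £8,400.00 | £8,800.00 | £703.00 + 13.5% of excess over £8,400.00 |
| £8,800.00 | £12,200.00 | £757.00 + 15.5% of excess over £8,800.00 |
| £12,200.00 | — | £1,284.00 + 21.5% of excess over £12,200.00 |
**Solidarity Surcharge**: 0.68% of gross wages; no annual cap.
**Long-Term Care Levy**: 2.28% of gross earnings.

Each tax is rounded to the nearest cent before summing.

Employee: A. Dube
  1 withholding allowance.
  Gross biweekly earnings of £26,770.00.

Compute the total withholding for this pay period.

£5,088.55

Territorial Income Tax: taxable = £26,770.00 − 1×£560.00 = £26,210.00
  £1,284.00 + 21.5% × (£26,210.00 − £12,200.00) = £1,284.00 + 21.5% × £14,010.00 = £4,296.15
Solidarity Surcharge: 0.68% × £26,770.00 = £182.04
Long-Term Care Levy: 2.28% × £26,770.00 = £610.36
Total: £4,296.15 + £182.04 + £610.36 = £5,088.55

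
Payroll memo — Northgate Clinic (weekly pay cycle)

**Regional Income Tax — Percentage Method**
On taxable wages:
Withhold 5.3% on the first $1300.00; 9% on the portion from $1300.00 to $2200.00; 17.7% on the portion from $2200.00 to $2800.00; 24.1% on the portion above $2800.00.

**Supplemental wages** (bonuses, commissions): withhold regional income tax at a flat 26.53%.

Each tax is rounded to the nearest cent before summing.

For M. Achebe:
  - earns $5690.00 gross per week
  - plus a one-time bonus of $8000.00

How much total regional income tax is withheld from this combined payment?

Regional Income Tax: taxable = $5690.00
  $256.10 + 24.1% × ($5690.00 − $2800.00) = $256.10 + 24.1% × $2890.00 = $952.59
Supplemental (26.53% flat on bonus): 26.53% × $8000.00 = $2122.40
Total regional income tax: $952.59 + $2122.40 = $3074.99

$3074.99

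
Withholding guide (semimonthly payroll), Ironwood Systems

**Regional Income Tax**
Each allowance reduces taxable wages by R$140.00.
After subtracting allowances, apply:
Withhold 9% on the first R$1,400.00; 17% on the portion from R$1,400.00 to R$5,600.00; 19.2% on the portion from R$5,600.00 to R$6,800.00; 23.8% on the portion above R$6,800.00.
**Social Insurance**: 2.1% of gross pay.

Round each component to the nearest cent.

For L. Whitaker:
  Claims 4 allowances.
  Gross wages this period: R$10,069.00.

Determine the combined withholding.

R$1,926.59

Regional Income Tax: taxable = R$10,069.00 − 4×R$140.00 = R$9,509.00
  R$1,070.40 + 23.8% × (R$9,509.00 − R$6,800.00) = R$1,070.40 + 23.8% × R$2,709.00 = R$1,715.14
Social Insurance: 2.1% × R$10,069.00 = R$211.45
Total: R$1,715.14 + R$211.45 = R$1,926.59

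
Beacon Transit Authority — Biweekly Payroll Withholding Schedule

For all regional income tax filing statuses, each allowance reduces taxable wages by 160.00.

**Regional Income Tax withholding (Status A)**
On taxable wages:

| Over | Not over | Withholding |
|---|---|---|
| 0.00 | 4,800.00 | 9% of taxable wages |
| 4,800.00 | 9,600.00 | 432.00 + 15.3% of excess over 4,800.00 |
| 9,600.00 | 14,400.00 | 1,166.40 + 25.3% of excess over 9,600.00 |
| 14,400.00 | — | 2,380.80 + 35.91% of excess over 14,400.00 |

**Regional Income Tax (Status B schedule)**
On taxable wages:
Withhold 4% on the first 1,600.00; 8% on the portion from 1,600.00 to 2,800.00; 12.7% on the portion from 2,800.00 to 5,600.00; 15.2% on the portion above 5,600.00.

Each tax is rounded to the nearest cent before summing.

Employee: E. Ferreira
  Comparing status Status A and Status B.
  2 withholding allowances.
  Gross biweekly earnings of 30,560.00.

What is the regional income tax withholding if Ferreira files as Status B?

Regional Income Tax (Status B): taxable = 30,560.00 − 2×160.00 = 30,240.00
  515.60 + 15.2% × (30,240.00 − 5,600.00) = 515.60 + 15.2% × 24,640.00 = 4,260.88

4,260.88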